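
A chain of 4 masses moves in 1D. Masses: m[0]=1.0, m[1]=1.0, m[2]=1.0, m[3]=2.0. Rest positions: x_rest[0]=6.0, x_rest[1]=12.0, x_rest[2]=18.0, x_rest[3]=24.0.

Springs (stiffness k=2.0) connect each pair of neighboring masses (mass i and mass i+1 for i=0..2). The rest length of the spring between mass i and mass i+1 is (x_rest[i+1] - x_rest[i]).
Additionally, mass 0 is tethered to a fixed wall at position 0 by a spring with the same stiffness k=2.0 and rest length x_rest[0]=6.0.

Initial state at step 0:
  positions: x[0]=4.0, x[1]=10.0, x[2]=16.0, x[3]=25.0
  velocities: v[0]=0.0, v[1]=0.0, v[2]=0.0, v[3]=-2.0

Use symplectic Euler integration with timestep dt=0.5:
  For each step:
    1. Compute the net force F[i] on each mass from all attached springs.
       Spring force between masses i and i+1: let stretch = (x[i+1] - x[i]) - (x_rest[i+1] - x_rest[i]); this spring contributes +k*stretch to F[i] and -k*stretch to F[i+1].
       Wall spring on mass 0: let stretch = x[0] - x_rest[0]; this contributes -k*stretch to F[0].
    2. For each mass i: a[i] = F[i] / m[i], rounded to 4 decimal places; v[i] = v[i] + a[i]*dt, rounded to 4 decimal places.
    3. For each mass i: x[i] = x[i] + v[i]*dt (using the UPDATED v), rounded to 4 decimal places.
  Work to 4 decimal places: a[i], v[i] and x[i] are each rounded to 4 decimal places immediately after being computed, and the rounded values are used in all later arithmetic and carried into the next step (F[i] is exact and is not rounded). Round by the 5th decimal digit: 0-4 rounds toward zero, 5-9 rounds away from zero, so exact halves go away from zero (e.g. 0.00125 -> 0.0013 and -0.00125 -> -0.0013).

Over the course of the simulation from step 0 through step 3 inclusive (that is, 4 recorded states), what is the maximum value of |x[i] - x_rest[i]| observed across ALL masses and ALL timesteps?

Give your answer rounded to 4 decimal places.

Step 0: x=[4.0000 10.0000 16.0000 25.0000] v=[0.0000 0.0000 0.0000 -2.0000]
Step 1: x=[5.0000 10.0000 17.5000 23.2500] v=[2.0000 0.0000 3.0000 -3.5000]
Step 2: x=[6.0000 11.2500 18.1250 21.5625] v=[2.0000 2.5000 1.2500 -3.3750]
Step 3: x=[6.6250 13.3125 17.0313 20.5156] v=[1.2500 4.1250 -2.1875 -2.0938]
Max displacement = 3.4844

Answer: 3.4844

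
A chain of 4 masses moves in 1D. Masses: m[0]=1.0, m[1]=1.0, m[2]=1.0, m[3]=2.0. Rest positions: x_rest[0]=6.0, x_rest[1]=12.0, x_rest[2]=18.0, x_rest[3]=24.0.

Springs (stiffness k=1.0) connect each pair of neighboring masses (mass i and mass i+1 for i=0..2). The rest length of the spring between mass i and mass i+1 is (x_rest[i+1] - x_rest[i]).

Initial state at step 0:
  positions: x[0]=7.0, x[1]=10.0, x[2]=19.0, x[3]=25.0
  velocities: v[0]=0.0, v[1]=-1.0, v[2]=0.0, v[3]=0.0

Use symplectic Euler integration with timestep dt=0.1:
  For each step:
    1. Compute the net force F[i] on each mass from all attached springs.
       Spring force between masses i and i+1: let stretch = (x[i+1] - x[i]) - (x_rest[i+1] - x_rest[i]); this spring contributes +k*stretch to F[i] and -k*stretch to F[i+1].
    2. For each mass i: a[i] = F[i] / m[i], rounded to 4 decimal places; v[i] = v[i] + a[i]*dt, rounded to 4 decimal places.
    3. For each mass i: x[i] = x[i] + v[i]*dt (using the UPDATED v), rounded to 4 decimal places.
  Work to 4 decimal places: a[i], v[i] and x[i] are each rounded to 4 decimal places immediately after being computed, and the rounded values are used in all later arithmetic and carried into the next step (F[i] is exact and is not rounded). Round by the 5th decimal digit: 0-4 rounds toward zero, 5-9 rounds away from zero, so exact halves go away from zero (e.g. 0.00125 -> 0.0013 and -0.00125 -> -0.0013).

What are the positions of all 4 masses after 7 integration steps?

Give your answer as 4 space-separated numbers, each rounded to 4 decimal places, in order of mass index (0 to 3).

Answer: 6.2155 10.8696 18.2512 24.9819

Derivation:
Step 0: x=[7.0000 10.0000 19.0000 25.0000] v=[0.0000 -1.0000 0.0000 0.0000]
Step 1: x=[6.9700 9.9600 18.9700 25.0000] v=[-0.3000 -0.4000 -0.3000 0.0000]
Step 2: x=[6.9099 9.9802 18.9102 24.9999] v=[-0.6010 0.2020 -0.5980 -0.0015]
Step 3: x=[6.8205 10.0590 18.8220 24.9993] v=[-0.8940 0.7880 -0.8820 -0.0060]
Step 4: x=[6.7035 10.1931 18.7079 24.9978] v=[-1.1702 1.3405 -1.1406 -0.0149]
Step 5: x=[6.5614 10.3774 18.5716 24.9949] v=[-1.4212 1.8430 -1.3631 -0.0294]
Step 6: x=[6.3974 10.6055 18.4176 24.9898] v=[-1.6396 2.2808 -1.5402 -0.0506]
Step 7: x=[6.2155 10.8696 18.2512 24.9819] v=[-1.8188 2.6412 -1.6642 -0.0792]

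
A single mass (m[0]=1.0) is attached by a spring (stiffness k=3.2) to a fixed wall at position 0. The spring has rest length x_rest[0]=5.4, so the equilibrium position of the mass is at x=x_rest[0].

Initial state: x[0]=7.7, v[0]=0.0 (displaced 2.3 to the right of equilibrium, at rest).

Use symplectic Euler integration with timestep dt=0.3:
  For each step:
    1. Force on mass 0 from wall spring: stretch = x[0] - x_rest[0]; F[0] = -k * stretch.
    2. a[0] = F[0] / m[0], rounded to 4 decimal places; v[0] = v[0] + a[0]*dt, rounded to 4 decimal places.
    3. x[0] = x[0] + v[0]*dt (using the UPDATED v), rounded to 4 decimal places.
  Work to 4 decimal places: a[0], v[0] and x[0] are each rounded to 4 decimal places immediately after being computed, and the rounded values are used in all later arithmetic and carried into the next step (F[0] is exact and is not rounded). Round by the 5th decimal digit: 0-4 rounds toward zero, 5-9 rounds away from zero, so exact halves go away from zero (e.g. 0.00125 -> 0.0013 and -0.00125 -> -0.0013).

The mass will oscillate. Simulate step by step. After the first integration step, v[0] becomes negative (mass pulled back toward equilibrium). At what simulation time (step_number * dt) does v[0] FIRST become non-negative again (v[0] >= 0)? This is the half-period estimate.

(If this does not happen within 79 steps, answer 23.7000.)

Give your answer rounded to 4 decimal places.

Answer: 1.8000

Derivation:
Step 0: x=[7.7000] v=[0.0000]
Step 1: x=[7.0376] v=[-2.2080]
Step 2: x=[5.9036] v=[-3.7801]
Step 3: x=[4.6245] v=[-4.2636]
Step 4: x=[3.5688] v=[-3.5191]
Step 5: x=[3.0404] v=[-1.7612]
Step 6: x=[3.1916] v=[0.5040]
First v>=0 after going negative at step 6, time=1.8000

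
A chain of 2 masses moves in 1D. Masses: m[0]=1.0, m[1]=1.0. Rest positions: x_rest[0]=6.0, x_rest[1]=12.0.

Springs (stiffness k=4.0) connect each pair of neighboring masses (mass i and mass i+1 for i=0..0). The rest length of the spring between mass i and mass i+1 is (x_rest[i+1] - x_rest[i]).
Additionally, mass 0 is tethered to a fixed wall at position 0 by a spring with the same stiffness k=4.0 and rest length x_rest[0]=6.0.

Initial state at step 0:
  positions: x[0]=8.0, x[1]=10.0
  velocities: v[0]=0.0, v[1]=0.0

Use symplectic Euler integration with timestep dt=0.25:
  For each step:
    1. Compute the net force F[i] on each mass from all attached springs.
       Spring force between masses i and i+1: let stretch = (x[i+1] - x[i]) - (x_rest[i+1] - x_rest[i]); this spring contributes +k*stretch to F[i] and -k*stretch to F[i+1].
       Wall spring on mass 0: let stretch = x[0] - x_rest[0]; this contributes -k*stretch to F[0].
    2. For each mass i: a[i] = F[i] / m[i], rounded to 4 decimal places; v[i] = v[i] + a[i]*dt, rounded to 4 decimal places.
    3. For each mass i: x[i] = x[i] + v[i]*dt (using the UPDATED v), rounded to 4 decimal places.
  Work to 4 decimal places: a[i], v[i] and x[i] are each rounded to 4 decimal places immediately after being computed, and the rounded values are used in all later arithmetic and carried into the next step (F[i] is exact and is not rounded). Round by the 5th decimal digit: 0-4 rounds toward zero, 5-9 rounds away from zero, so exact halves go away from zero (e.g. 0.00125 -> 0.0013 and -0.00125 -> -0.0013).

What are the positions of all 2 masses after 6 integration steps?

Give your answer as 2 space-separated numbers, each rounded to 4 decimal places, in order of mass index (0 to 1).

Answer: 7.8013 11.2203

Derivation:
Step 0: x=[8.0000 10.0000] v=[0.0000 0.0000]
Step 1: x=[6.5000 11.0000] v=[-6.0000 4.0000]
Step 2: x=[4.5000 12.3750] v=[-8.0000 5.5000]
Step 3: x=[3.3438 13.2813] v=[-4.6250 3.6250]
Step 4: x=[3.8360 13.2032] v=[1.9687 -0.3125]
Step 5: x=[5.7110 12.2833] v=[7.4999 -3.6797]
Step 6: x=[7.8013 11.2203] v=[8.3612 -4.2520]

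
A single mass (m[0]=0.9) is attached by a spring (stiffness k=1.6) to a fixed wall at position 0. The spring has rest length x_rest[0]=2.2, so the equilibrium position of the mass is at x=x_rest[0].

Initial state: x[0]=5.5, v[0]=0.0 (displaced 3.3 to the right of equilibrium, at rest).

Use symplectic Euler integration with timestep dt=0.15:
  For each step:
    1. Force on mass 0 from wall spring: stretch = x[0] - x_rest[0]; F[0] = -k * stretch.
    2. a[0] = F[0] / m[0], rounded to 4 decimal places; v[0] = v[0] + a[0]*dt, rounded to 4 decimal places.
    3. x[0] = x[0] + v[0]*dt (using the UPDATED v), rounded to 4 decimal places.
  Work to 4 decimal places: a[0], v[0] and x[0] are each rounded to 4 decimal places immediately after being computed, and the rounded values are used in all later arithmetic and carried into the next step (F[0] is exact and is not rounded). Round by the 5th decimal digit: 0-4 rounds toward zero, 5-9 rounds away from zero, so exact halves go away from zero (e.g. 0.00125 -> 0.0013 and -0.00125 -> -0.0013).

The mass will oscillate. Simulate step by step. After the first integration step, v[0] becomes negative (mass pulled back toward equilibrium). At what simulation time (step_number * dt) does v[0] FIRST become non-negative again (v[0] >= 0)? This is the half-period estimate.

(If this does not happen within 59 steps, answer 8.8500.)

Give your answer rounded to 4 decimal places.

Answer: 2.4000

Derivation:
Step 0: x=[5.5000] v=[0.0000]
Step 1: x=[5.3680] v=[-0.8800]
Step 2: x=[5.1093] v=[-1.7248]
Step 3: x=[4.7342] v=[-2.5006]
Step 4: x=[4.2577] v=[-3.1764]
Step 5: x=[3.6989] v=[-3.7251]
Step 6: x=[3.0802] v=[-4.1248]
Step 7: x=[2.4263] v=[-4.3595]
Step 8: x=[1.7633] v=[-4.4198]
Step 9: x=[1.1178] v=[-4.3033]
Step 10: x=[0.5156] v=[-4.0147]
Step 11: x=[-0.0192] v=[-3.5655]
Step 12: x=[-0.4653] v=[-2.9737]
Step 13: x=[-0.8048] v=[-2.2630]
Step 14: x=[-1.0241] v=[-1.4617]
Step 15: x=[-1.1144] v=[-0.6019]
Step 16: x=[-1.0721] v=[0.2819]
First v>=0 after going negative at step 16, time=2.4000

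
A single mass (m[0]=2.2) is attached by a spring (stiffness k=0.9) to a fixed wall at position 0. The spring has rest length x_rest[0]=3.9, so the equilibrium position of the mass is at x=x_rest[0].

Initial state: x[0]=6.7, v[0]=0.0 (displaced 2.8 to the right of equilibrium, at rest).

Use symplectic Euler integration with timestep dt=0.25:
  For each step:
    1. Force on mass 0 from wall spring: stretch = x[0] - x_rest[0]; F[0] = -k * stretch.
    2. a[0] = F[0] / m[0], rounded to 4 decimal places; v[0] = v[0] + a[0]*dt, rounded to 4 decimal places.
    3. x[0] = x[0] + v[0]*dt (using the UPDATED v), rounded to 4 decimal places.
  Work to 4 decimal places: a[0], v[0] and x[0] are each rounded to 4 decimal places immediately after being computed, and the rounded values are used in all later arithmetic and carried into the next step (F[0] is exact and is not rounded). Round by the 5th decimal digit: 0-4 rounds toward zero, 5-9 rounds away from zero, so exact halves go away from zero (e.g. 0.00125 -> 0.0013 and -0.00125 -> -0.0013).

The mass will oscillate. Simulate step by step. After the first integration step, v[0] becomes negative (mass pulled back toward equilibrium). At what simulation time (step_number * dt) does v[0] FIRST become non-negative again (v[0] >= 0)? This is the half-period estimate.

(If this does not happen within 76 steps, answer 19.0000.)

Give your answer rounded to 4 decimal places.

Step 0: x=[6.7000] v=[0.0000]
Step 1: x=[6.6284] v=[-0.2864]
Step 2: x=[6.4870] v=[-0.5655]
Step 3: x=[6.2795] v=[-0.8301]
Step 4: x=[6.0111] v=[-1.0735]
Step 5: x=[5.6888] v=[-1.2894]
Step 6: x=[5.3207] v=[-1.4724]
Step 7: x=[4.9163] v=[-1.6177]
Step 8: x=[4.4859] v=[-1.7217]
Step 9: x=[4.0405] v=[-1.7816]
Step 10: x=[3.5915] v=[-1.7960]
Step 11: x=[3.1504] v=[-1.7645]
Step 12: x=[2.7285] v=[-1.6878]
Step 13: x=[2.3365] v=[-1.5680]
Step 14: x=[1.9845] v=[-1.4081]
Step 15: x=[1.6815] v=[-1.2122]
Step 16: x=[1.4352] v=[-0.9853]
Step 17: x=[1.2519] v=[-0.7332]
Step 18: x=[1.1363] v=[-0.4624]
Step 19: x=[1.0914] v=[-0.1798]
Step 20: x=[1.1183] v=[0.1075]
First v>=0 after going negative at step 20, time=5.0000

Answer: 5.0000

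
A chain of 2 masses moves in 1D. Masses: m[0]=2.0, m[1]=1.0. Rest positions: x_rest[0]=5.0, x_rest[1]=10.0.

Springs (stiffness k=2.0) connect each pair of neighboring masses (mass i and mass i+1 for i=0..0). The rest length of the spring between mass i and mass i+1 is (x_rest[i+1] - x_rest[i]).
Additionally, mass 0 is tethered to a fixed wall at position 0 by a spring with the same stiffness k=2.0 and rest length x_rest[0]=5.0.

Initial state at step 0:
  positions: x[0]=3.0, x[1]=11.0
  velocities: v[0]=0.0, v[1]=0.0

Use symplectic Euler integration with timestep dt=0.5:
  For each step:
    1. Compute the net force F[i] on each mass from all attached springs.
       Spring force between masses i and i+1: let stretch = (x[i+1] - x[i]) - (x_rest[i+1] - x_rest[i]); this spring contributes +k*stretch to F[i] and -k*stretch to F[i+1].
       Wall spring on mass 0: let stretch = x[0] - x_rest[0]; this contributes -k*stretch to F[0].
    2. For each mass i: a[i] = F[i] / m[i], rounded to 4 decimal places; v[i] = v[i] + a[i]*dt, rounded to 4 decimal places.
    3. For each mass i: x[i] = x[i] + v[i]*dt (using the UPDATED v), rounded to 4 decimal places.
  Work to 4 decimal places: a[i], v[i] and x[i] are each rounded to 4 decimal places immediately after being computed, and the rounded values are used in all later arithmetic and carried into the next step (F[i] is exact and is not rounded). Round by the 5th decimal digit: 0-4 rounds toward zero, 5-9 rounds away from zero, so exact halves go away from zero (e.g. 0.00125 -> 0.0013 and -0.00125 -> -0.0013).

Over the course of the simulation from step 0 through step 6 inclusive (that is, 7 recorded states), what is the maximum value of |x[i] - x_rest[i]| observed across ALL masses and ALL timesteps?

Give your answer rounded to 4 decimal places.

Step 0: x=[3.0000 11.0000] v=[0.0000 0.0000]
Step 1: x=[4.2500 9.5000] v=[2.5000 -3.0000]
Step 2: x=[5.7500 7.8750] v=[3.0000 -3.2500]
Step 3: x=[6.3438 7.6875] v=[1.1875 -0.3750]
Step 4: x=[5.6875 9.3282] v=[-1.3126 3.2813]
Step 5: x=[4.5195 11.6485] v=[-2.3360 4.6406]
Step 6: x=[4.0039 12.9043] v=[-1.0313 2.5116]
Max displacement = 2.9043

Answer: 2.9043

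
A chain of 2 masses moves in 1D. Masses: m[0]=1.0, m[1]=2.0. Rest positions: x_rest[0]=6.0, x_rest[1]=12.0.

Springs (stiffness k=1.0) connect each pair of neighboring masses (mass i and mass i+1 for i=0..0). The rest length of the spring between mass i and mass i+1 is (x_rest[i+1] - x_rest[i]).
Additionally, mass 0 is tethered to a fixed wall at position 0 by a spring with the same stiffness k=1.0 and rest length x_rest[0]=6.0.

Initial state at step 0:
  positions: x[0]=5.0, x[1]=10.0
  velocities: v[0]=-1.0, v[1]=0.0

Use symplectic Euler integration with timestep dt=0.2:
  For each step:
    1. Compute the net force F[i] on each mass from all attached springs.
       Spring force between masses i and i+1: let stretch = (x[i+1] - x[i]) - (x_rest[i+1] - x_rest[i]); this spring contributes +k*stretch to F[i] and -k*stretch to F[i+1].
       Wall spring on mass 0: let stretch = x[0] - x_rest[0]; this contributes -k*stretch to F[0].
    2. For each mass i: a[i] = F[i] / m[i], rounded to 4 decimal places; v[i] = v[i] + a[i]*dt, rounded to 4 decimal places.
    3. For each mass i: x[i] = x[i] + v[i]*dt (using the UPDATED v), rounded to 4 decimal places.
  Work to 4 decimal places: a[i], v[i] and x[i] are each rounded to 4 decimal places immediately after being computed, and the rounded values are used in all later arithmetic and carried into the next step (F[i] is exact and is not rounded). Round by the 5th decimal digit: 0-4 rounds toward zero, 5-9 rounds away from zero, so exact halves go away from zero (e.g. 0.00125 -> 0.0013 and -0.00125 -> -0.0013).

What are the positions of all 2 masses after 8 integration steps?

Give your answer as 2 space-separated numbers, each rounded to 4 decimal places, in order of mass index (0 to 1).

Answer: 4.5564 10.3995

Derivation:
Step 0: x=[5.0000 10.0000] v=[-1.0000 0.0000]
Step 1: x=[4.8000 10.0200] v=[-1.0000 0.1000]
Step 2: x=[4.6168 10.0556] v=[-0.9160 0.1780]
Step 3: x=[4.4665 10.1024] v=[-0.7516 0.2341]
Step 4: x=[4.3630 10.1565] v=[-0.5177 0.2705]
Step 5: x=[4.3167 10.2147] v=[-0.2316 0.2912]
Step 6: x=[4.3336 10.2750] v=[0.0847 0.3014]
Step 7: x=[4.4149 10.3365] v=[0.4063 0.3073]
Step 8: x=[4.5564 10.3995] v=[0.7076 0.3151]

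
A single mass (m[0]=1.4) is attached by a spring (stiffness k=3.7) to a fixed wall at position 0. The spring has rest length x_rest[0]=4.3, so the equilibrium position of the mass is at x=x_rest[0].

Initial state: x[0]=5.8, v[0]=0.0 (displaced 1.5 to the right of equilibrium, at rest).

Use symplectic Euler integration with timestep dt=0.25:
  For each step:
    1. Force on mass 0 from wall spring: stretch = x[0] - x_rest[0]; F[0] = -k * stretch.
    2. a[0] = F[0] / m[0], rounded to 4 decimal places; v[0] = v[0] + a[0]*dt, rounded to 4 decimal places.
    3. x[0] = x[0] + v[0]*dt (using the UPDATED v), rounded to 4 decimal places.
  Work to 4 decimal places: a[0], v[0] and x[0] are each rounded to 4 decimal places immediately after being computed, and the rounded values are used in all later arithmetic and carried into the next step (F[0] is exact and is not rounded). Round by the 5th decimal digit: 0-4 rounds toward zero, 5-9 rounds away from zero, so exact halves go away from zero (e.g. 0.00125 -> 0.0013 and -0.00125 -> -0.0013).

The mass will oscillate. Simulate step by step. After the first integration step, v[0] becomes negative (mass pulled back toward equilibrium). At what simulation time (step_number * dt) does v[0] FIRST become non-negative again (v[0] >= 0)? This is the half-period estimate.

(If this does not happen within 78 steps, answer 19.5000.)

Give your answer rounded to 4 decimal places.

Step 0: x=[5.8000] v=[0.0000]
Step 1: x=[5.5522] v=[-0.9911]
Step 2: x=[5.0976] v=[-1.8185]
Step 3: x=[4.5112] v=[-2.3455]
Step 4: x=[3.8899] v=[-2.4851]
Step 5: x=[3.3364] v=[-2.2142]
Step 6: x=[2.9420] v=[-1.5775]
Step 7: x=[2.7719] v=[-0.6803]
Step 8: x=[2.8543] v=[0.3294]
First v>=0 after going negative at step 8, time=2.0000

Answer: 2.0000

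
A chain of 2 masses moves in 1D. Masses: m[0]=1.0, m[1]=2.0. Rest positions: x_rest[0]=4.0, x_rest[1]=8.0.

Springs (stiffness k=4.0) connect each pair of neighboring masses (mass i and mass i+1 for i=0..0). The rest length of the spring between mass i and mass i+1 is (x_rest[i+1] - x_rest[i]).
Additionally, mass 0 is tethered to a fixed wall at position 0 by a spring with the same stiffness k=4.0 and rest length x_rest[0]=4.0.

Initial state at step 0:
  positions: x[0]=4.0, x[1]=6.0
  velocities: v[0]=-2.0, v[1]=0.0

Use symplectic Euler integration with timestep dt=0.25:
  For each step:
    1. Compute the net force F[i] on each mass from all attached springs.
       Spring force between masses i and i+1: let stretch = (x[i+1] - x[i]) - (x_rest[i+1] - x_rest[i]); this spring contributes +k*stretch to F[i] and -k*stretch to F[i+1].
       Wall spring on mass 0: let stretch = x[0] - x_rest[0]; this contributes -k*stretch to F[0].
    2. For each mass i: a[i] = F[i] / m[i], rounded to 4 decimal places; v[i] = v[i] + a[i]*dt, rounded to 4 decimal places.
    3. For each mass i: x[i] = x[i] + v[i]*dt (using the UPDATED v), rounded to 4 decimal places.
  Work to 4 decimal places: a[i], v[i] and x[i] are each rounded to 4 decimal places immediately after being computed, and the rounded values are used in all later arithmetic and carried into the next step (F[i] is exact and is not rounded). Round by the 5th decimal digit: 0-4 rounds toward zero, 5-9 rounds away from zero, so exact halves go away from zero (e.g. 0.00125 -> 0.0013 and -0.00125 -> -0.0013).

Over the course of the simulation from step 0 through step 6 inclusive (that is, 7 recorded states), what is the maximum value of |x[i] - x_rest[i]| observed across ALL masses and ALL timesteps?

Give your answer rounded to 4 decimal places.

Answer: 2.2578

Derivation:
Step 0: x=[4.0000 6.0000] v=[-2.0000 0.0000]
Step 1: x=[3.0000 6.2500] v=[-4.0000 1.0000]
Step 2: x=[2.0625 6.5938] v=[-3.7500 1.3750]
Step 3: x=[1.7422 6.8712] v=[-1.2812 1.1094]
Step 4: x=[2.2686 7.0074] v=[2.1056 0.5449]
Step 5: x=[3.4126 7.0513] v=[4.5758 0.1755]
Step 6: x=[4.6131 7.1404] v=[4.8019 0.3562]
Max displacement = 2.2578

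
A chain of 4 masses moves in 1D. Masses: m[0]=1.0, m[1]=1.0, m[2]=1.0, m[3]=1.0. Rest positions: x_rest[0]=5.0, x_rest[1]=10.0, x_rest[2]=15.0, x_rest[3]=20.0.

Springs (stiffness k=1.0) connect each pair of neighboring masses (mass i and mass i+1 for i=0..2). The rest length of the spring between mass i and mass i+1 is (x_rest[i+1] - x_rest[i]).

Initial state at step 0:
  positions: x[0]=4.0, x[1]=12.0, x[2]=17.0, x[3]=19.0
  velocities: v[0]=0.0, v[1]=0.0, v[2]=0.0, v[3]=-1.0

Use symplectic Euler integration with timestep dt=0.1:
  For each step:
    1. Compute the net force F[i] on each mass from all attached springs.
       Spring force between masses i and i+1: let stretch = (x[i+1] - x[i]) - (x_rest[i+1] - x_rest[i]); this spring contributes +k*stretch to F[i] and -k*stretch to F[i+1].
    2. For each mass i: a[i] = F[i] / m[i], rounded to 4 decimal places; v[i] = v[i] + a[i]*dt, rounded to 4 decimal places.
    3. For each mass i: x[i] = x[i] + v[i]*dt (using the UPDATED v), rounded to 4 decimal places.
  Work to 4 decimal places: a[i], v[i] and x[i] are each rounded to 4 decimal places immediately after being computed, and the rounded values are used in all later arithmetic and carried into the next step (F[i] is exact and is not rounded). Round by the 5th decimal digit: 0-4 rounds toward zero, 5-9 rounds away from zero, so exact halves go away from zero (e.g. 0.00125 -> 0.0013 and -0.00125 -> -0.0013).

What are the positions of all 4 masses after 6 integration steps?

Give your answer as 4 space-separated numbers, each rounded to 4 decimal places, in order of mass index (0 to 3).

Step 0: x=[4.0000 12.0000 17.0000 19.0000] v=[0.0000 0.0000 0.0000 -1.0000]
Step 1: x=[4.0300 11.9700 16.9700 18.9300] v=[0.3000 -0.3000 -0.3000 -0.7000]
Step 2: x=[4.0894 11.9106 16.9096 18.8904] v=[0.5940 -0.5940 -0.6040 -0.3960]
Step 3: x=[4.1770 11.8230 16.8190 18.8810] v=[0.8761 -0.8762 -0.9058 -0.0941]
Step 4: x=[4.2911 11.7089 16.6991 18.9010] v=[1.1407 -1.1412 -1.1992 0.1997]
Step 5: x=[4.4294 11.5705 16.5513 18.9490] v=[1.3825 -1.3840 -1.4780 0.4795]
Step 6: x=[4.5891 11.4105 16.3777 19.0230] v=[1.5966 -1.6000 -1.7363 0.7397]

Answer: 4.5891 11.4105 16.3777 19.0230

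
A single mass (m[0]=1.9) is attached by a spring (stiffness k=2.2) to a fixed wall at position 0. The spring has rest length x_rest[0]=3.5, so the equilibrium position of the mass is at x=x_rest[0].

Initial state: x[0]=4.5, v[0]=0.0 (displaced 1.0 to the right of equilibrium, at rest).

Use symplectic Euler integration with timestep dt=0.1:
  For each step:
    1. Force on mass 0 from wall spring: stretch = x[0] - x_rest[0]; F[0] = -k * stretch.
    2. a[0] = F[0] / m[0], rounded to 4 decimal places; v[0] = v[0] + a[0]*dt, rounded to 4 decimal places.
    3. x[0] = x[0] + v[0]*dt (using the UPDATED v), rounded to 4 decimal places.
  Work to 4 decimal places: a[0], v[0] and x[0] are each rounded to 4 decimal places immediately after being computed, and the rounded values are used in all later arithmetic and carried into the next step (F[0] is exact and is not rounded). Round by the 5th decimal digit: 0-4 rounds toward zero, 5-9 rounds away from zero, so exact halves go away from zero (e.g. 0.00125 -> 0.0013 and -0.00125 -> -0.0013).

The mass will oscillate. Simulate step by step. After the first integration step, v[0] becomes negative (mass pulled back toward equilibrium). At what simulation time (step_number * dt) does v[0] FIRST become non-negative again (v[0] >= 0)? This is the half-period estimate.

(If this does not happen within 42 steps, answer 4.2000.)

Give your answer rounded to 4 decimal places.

Answer: 3.0000

Derivation:
Step 0: x=[4.5000] v=[0.0000]
Step 1: x=[4.4884] v=[-0.1158]
Step 2: x=[4.4654] v=[-0.2303]
Step 3: x=[4.4312] v=[-0.3421]
Step 4: x=[4.3862] v=[-0.4499]
Step 5: x=[4.3310] v=[-0.5525]
Step 6: x=[4.2661] v=[-0.6487]
Step 7: x=[4.1924] v=[-0.7374]
Step 8: x=[4.1106] v=[-0.8176]
Step 9: x=[4.0218] v=[-0.8883]
Step 10: x=[3.9269] v=[-0.9487]
Step 11: x=[3.8271] v=[-0.9981]
Step 12: x=[3.7235] v=[-1.0360]
Step 13: x=[3.6173] v=[-1.0619]
Step 14: x=[3.5098] v=[-1.0755]
Step 15: x=[3.4021] v=[-1.0766]
Step 16: x=[3.2956] v=[-1.0653]
Step 17: x=[3.1914] v=[-1.0416]
Step 18: x=[3.0908] v=[-1.0059]
Step 19: x=[2.9950] v=[-0.9585]
Step 20: x=[2.9050] v=[-0.9000]
Step 21: x=[2.8219] v=[-0.8311]
Step 22: x=[2.7466] v=[-0.7526]
Step 23: x=[2.6801] v=[-0.6654]
Step 24: x=[2.6231] v=[-0.5705]
Step 25: x=[2.5762] v=[-0.4690]
Step 26: x=[2.5400] v=[-0.3620]
Step 27: x=[2.5149] v=[-0.2508]
Step 28: x=[2.5012] v=[-0.1367]
Step 29: x=[2.4991] v=[-0.0211]
Step 30: x=[2.5086] v=[0.0948]
First v>=0 after going negative at step 30, time=3.0000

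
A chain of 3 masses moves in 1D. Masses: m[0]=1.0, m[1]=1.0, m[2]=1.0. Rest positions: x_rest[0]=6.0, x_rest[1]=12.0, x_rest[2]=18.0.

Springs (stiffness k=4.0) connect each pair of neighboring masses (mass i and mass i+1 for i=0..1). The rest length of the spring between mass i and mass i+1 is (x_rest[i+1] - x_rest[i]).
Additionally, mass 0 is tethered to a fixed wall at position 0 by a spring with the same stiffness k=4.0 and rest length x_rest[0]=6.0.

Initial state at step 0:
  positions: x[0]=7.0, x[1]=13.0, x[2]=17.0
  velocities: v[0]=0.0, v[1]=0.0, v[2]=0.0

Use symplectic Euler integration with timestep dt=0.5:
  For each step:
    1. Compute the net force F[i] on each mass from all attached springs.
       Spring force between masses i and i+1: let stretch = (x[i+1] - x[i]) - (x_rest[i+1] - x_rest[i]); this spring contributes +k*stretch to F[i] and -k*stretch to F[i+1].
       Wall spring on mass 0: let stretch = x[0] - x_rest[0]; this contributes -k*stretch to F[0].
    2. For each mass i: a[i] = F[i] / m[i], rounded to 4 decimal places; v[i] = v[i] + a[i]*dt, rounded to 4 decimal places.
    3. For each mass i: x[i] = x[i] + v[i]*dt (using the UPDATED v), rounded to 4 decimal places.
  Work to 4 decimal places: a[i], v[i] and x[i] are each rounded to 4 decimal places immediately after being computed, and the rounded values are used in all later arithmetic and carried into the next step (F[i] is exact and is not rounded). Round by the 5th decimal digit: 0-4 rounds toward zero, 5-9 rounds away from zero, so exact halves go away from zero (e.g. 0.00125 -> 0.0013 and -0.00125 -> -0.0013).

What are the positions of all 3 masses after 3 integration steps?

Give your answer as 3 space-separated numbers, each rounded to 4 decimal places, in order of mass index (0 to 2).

Step 0: x=[7.0000 13.0000 17.0000] v=[0.0000 0.0000 0.0000]
Step 1: x=[6.0000 11.0000 19.0000] v=[-2.0000 -4.0000 4.0000]
Step 2: x=[4.0000 12.0000 19.0000] v=[-4.0000 2.0000 0.0000]
Step 3: x=[6.0000 12.0000 18.0000] v=[4.0000 0.0000 -2.0000]

Answer: 6.0000 12.0000 18.0000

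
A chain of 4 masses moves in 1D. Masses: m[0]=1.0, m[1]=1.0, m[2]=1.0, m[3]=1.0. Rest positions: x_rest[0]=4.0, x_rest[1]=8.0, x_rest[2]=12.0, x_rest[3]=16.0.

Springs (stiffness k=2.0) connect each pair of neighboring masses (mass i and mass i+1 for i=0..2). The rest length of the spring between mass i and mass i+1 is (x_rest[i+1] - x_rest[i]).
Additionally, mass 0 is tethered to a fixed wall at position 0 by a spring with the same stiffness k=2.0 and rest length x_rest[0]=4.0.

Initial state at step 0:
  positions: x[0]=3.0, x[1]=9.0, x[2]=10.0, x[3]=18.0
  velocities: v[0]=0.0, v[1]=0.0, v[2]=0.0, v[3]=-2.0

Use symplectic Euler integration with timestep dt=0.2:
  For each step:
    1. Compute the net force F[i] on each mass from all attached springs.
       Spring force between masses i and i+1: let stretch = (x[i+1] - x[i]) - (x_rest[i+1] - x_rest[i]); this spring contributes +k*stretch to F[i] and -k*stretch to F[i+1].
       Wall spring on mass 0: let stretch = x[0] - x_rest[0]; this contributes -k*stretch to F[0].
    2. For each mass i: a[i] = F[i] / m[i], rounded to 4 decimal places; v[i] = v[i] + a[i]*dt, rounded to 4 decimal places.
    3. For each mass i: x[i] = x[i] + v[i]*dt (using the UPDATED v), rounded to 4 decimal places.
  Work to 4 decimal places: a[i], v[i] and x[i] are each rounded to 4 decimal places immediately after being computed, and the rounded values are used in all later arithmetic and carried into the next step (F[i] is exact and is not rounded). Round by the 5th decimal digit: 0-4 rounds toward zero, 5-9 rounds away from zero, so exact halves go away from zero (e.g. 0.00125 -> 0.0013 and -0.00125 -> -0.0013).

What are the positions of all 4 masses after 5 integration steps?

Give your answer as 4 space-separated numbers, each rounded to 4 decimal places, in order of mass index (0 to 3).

Answer: 4.6802 6.4686 13.7653 13.7567

Derivation:
Step 0: x=[3.0000 9.0000 10.0000 18.0000] v=[0.0000 0.0000 0.0000 -2.0000]
Step 1: x=[3.2400 8.6000 10.5600 17.2800] v=[1.2000 -2.0000 2.8000 -3.6000]
Step 2: x=[3.6496 7.9280 11.5008 16.3424] v=[2.0480 -3.3600 4.7040 -4.6880]
Step 3: x=[4.1095 7.1996 12.5431 15.3375] v=[2.2995 -3.6422 5.2115 -5.0246]
Step 4: x=[4.4878 6.6514 13.3815 14.4290] v=[1.8917 -2.7408 4.1919 -4.5424]
Step 5: x=[4.6802 6.4686 13.7653 13.7567] v=[0.9620 -0.9142 1.9189 -3.3614]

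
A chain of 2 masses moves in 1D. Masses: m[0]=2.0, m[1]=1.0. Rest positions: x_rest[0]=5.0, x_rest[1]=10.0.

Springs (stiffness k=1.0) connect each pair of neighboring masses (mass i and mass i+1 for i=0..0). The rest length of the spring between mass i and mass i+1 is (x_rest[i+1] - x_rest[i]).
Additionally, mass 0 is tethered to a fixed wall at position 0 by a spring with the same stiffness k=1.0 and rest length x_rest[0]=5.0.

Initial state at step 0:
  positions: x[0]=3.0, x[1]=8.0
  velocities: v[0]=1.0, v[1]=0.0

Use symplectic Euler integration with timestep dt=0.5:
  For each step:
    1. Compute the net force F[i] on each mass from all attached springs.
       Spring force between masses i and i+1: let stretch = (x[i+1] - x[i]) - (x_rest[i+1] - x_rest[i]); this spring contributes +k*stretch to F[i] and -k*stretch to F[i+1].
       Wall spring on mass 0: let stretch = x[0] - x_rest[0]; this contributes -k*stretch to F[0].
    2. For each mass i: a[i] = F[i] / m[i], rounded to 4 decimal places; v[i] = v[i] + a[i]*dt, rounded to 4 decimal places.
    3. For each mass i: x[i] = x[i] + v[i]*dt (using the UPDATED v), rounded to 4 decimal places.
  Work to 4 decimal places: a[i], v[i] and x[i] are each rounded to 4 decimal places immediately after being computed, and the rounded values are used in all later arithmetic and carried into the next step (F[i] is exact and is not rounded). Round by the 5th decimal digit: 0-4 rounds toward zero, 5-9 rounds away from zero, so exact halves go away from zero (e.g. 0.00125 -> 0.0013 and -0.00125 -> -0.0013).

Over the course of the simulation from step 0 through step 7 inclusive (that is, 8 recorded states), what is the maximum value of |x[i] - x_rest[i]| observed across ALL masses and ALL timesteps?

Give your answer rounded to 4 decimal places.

Step 0: x=[3.0000 8.0000] v=[1.0000 0.0000]
Step 1: x=[3.7500 8.0000] v=[1.5000 0.0000]
Step 2: x=[4.5625 8.1875] v=[1.6250 0.3750]
Step 3: x=[5.2578 8.7188] v=[1.3906 1.0625]
Step 4: x=[5.7285 9.6348] v=[0.9414 1.8320]
Step 5: x=[5.9715 10.8243] v=[0.4859 2.3789]
Step 6: x=[6.0746 12.0506] v=[0.2062 2.4525]
Step 7: x=[6.1654 13.0329] v=[0.1816 1.9645]
Max displacement = 3.0329

Answer: 3.0329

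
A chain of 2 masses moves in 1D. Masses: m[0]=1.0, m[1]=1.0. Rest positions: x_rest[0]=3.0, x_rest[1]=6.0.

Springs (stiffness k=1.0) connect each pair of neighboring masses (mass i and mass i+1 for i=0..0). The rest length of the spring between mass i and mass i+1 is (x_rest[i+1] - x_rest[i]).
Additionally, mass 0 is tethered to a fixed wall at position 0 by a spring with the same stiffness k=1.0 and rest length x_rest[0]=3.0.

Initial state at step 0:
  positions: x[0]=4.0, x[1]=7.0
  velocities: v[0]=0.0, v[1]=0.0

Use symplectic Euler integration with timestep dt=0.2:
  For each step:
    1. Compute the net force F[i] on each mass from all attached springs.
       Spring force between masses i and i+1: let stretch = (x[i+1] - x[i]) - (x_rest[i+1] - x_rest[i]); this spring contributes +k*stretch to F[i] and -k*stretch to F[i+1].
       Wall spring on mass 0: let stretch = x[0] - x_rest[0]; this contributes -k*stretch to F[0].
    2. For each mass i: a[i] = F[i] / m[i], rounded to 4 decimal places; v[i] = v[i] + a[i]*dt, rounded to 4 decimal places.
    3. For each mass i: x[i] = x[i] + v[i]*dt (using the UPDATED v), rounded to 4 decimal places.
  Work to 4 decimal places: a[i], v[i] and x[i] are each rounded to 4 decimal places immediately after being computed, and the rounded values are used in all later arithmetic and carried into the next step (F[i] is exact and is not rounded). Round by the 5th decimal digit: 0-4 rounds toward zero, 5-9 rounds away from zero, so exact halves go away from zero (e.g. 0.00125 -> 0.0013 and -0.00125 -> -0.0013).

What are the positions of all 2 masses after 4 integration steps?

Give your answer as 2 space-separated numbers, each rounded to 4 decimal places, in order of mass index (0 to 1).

Step 0: x=[4.0000 7.0000] v=[0.0000 0.0000]
Step 1: x=[3.9600 7.0000] v=[-0.2000 0.0000]
Step 2: x=[3.8832 6.9984] v=[-0.3840 -0.0080]
Step 3: x=[3.7757 6.9922] v=[-0.5376 -0.0310]
Step 4: x=[3.6458 6.9773] v=[-0.6494 -0.0743]

Answer: 3.6458 6.9773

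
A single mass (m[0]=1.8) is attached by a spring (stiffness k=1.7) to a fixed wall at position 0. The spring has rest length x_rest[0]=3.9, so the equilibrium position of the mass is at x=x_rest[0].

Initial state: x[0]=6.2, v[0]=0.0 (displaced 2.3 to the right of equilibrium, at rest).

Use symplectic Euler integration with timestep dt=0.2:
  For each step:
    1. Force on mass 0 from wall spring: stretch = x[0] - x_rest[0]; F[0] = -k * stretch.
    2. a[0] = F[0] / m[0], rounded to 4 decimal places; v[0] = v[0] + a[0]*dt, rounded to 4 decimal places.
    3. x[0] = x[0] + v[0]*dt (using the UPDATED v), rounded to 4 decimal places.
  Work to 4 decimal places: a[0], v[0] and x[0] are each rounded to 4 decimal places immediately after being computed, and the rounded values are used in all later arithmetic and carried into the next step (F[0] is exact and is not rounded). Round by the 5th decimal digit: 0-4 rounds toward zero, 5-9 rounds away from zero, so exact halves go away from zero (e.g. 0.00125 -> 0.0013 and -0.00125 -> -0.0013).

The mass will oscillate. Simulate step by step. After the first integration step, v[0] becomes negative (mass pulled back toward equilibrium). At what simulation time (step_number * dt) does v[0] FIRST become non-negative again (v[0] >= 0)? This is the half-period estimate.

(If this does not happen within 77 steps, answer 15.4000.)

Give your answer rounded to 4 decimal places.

Step 0: x=[6.2000] v=[0.0000]
Step 1: x=[6.1131] v=[-0.4344]
Step 2: x=[5.9426] v=[-0.8524]
Step 3: x=[5.6950] v=[-1.2382]
Step 4: x=[5.3795] v=[-1.5773]
Step 5: x=[5.0081] v=[-1.8568]
Step 6: x=[4.5949] v=[-2.0661]
Step 7: x=[4.1554] v=[-2.1974]
Step 8: x=[3.7063] v=[-2.2456]
Step 9: x=[3.2645] v=[-2.2090]
Step 10: x=[2.8467] v=[-2.0890]
Step 11: x=[2.4687] v=[-1.8900]
Step 12: x=[2.1448] v=[-1.6196]
Step 13: x=[1.8872] v=[-1.2881]
Step 14: x=[1.7056] v=[-0.9079]
Step 15: x=[1.6069] v=[-0.4934]
Step 16: x=[1.5948] v=[-0.0603]
Step 17: x=[1.6698] v=[0.3751]
First v>=0 after going negative at step 17, time=3.4000

Answer: 3.4000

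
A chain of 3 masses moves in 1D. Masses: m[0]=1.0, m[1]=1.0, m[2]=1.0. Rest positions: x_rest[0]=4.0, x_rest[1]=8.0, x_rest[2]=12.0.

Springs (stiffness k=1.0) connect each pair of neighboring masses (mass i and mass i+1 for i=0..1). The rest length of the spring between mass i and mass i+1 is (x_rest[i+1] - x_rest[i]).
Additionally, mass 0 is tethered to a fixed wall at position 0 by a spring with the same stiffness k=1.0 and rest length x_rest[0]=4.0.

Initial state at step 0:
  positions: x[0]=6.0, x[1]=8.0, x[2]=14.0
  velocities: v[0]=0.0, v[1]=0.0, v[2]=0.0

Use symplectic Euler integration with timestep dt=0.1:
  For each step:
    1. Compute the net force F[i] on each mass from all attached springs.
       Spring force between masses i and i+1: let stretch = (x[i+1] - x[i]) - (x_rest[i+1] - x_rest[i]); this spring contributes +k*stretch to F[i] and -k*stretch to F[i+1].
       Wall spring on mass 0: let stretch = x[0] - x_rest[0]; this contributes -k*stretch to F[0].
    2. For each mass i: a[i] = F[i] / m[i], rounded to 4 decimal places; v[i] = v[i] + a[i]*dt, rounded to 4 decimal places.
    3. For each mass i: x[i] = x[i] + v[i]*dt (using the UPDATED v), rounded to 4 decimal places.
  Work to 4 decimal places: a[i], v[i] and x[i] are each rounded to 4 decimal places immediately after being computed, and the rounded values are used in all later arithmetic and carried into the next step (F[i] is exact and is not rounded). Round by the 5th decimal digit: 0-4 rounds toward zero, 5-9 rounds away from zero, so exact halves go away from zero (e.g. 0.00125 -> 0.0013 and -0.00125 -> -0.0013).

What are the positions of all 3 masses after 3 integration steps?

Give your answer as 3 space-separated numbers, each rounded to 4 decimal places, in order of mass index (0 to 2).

Answer: 5.7660 8.2331 13.8830

Derivation:
Step 0: x=[6.0000 8.0000 14.0000] v=[0.0000 0.0000 0.0000]
Step 1: x=[5.9600 8.0400 13.9800] v=[-0.4000 0.4000 -0.2000]
Step 2: x=[5.8812 8.1186 13.9406] v=[-0.7880 0.7860 -0.3940]
Step 3: x=[5.7660 8.2331 13.8830] v=[-1.1524 1.1445 -0.5762]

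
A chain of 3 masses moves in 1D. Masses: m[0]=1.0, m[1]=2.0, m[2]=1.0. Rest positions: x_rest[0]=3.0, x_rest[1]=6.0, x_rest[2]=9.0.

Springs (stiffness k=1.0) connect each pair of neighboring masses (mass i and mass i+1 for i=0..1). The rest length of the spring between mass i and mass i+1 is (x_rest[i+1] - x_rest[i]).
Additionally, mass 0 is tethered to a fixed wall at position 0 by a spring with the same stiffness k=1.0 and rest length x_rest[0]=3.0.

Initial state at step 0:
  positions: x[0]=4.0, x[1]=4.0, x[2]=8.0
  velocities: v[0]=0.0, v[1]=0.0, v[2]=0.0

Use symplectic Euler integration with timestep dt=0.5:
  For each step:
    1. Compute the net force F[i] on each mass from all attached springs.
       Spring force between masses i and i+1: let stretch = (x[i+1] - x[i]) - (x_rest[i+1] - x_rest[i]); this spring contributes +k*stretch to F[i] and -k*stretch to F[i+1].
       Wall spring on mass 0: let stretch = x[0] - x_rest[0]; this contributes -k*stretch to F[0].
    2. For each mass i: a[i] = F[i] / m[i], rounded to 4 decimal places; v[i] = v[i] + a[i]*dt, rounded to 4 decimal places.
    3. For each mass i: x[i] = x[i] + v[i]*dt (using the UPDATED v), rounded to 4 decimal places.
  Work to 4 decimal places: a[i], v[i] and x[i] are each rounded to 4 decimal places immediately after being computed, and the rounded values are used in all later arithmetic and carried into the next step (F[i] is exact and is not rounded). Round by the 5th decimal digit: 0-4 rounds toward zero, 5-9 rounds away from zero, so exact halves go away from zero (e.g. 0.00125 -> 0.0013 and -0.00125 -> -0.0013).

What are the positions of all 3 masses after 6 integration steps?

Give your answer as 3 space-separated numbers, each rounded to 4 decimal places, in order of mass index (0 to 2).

Answer: 3.6496 5.1759 8.8219

Derivation:
Step 0: x=[4.0000 4.0000 8.0000] v=[0.0000 0.0000 0.0000]
Step 1: x=[3.0000 4.5000 7.7500] v=[-2.0000 1.0000 -0.5000]
Step 2: x=[1.6250 5.2188 7.4375] v=[-2.7500 1.4375 -0.6250]
Step 3: x=[0.7422 5.7657 7.3203] v=[-1.7656 1.0937 -0.2344]
Step 4: x=[0.9298 5.8790 7.5645] v=[0.3751 0.2265 0.4883]
Step 5: x=[2.1222 5.5843 8.1373] v=[2.3848 -0.5895 1.1456]
Step 6: x=[3.6496 5.1759 8.8219] v=[3.0548 -0.8168 1.3691]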